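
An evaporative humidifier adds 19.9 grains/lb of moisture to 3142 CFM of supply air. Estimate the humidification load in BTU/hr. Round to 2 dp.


Q = 0.68 * 3142 * 19.9 = 42517.54 BTU/hr

42517.54 BTU/hr


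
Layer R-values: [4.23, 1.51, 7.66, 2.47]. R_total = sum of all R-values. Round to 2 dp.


R_total = 4.23 + 1.51 + 7.66 + 2.47 = 15.87

15.87


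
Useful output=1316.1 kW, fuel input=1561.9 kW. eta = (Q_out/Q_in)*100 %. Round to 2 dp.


eta = (1316.1/1561.9)*100 = 84.26 %

84.26 %


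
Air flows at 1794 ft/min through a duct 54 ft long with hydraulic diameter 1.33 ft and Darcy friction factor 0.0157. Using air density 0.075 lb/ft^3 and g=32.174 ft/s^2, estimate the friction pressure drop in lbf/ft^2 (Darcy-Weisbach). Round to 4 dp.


v_fps = 1794/60 = 29.9 ft/s
dp = 0.0157*(54/1.33)*0.075*29.9^2/(2*32.174) = 0.6642 lbf/ft^2

0.6642 lbf/ft^2


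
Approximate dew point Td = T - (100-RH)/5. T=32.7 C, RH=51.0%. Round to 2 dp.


Td = 32.7 - (100-51.0)/5 = 22.90 C

22.90 C


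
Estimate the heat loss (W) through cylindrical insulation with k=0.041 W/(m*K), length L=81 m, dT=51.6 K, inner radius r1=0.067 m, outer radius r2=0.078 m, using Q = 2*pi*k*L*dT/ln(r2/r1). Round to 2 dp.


Q = 2*pi*0.041*81*51.6/ln(0.078/0.067) = 7082.86 W

7082.86 W


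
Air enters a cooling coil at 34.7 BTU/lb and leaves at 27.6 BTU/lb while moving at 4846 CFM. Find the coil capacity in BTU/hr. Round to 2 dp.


Q = 4.5 * 4846 * (34.7 - 27.6) = 154829.70 BTU/hr

154829.70 BTU/hr


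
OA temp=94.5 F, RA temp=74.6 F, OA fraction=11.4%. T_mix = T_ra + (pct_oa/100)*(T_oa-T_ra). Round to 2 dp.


T_mix = 74.6 + (11.4/100)*(94.5-74.6) = 76.87 F

76.87 F


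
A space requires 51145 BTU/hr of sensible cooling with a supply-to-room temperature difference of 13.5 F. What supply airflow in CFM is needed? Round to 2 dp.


CFM = 51145 / (1.08 * 13.5) = 3507.89

3507.89 CFM


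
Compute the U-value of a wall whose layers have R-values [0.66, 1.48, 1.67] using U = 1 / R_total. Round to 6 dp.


R_total = 0.66 + 1.48 + 1.67 = 3.81
U = 1/3.81 = 0.262467

0.262467


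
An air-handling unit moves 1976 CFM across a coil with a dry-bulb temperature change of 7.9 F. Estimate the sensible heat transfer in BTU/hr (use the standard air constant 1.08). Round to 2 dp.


Q = 1.08 * 1976 * 7.9 = 16859.23 BTU/hr

16859.23 BTU/hr


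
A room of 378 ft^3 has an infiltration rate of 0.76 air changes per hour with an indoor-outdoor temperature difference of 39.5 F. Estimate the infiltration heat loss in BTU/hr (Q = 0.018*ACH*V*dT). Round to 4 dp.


Q = 0.018 * 0.76 * 378 * 39.5 = 204.2561 BTU/hr

204.2561 BTU/hr


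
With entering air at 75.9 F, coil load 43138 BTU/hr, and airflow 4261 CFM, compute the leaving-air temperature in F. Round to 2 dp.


dT = 43138/(1.08*4261) = 9.3740
T_leave = 75.9 - 9.3740 = 66.53 F

66.53 F


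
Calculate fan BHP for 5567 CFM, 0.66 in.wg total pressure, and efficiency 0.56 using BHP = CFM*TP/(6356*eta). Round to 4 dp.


BHP = 5567 * 0.66 / (6356 * 0.56) = 1.0323 hp

1.0323 hp


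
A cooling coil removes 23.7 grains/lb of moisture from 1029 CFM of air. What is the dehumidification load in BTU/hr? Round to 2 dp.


Q = 0.68 * 1029 * 23.7 = 16583.36 BTU/hr

16583.36 BTU/hr


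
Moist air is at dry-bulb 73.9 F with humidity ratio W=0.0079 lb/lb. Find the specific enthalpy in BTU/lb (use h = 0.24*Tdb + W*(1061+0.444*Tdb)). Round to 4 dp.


h = 0.24*73.9 + 0.0079*(1061+0.444*73.9) = 26.3771 BTU/lb

26.3771 BTU/lb


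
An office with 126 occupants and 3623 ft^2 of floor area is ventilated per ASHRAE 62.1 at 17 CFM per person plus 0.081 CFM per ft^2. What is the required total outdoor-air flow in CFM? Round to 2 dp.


Total = 126*17 + 3623*0.081 = 2435.46 CFM

2435.46 CFM


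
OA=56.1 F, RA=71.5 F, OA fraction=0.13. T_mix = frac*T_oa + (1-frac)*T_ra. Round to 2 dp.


T_mix = 0.13*56.1 + 0.87*71.5 = 69.50 F

69.50 F


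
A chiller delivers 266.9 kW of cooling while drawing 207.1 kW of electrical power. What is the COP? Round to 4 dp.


COP = 266.9 / 207.1 = 1.2887

1.2887


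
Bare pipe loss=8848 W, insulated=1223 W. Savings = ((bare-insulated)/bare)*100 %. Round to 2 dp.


Savings = ((8848-1223)/8848)*100 = 86.18 %

86.18 %


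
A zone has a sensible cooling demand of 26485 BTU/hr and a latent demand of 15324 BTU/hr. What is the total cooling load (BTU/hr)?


Qt = 26485 + 15324 = 41809 BTU/hr

41809 BTU/hr


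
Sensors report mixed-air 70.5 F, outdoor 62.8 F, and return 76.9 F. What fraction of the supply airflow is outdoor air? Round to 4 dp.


frac = (70.5 - 76.9) / (62.8 - 76.9) = 0.4539

0.4539


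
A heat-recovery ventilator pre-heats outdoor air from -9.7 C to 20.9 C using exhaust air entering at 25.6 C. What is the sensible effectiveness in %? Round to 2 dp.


eff = (20.9-(-9.7))/(25.6-(-9.7))*100 = 86.69 %

86.69 %


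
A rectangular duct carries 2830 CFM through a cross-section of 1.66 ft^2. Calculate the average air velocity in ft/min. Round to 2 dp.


V = 2830 / 1.66 = 1704.82 ft/min

1704.82 ft/min


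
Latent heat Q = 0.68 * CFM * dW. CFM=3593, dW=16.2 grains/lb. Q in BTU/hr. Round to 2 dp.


Q = 0.68 * 3593 * 16.2 = 39580.49 BTU/hr

39580.49 BTU/hr


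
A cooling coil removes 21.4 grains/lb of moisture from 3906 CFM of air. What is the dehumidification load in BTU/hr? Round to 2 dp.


Q = 0.68 * 3906 * 21.4 = 56840.11 BTU/hr

56840.11 BTU/hr


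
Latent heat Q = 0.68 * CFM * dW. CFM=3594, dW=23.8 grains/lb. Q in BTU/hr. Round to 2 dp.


Q = 0.68 * 3594 * 23.8 = 58165.30 BTU/hr

58165.30 BTU/hr


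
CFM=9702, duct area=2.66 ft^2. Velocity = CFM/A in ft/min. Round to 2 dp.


V = 9702 / 2.66 = 3647.37 ft/min

3647.37 ft/min


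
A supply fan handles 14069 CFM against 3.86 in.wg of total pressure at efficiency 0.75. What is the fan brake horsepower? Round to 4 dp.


BHP = 14069 * 3.86 / (6356 * 0.75) = 11.3921 hp

11.3921 hp


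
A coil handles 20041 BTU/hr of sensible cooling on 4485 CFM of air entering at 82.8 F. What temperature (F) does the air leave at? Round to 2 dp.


dT = 20041/(1.08*4485) = 4.1375
T_leave = 82.8 - 4.1375 = 78.66 F

78.66 F


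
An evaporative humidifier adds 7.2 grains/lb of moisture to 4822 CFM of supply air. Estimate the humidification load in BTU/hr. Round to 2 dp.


Q = 0.68 * 4822 * 7.2 = 23608.51 BTU/hr

23608.51 BTU/hr


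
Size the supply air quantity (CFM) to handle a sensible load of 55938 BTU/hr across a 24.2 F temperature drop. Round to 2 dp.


CFM = 55938 / (1.08 * 24.2) = 2140.27

2140.27 CFM


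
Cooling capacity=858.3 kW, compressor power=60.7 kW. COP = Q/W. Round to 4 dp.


COP = 858.3 / 60.7 = 14.1400

14.1400


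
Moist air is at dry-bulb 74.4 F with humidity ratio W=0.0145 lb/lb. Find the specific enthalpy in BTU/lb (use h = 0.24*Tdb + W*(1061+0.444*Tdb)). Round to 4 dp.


h = 0.24*74.4 + 0.0145*(1061+0.444*74.4) = 33.7195 BTU/lb

33.7195 BTU/lb


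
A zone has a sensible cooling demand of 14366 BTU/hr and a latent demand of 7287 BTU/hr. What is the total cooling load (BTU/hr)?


Qt = 14366 + 7287 = 21653 BTU/hr

21653 BTU/hr


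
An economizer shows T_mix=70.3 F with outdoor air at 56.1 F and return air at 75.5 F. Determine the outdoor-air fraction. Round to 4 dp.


frac = (70.3 - 75.5) / (56.1 - 75.5) = 0.2680

0.2680


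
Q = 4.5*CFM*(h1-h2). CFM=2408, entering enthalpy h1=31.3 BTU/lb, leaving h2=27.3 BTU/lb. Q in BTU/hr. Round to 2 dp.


Q = 4.5 * 2408 * (31.3 - 27.3) = 43344.00 BTU/hr

43344.00 BTU/hr


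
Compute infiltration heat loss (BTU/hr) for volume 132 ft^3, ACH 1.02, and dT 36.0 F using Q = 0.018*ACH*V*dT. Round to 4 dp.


Q = 0.018 * 1.02 * 132 * 36.0 = 87.2467 BTU/hr

87.2467 BTU/hr


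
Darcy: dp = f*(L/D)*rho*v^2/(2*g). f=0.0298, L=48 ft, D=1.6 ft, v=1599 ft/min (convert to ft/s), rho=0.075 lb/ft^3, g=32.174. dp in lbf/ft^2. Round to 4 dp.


v_fps = 1599/60 = 26.65 ft/s
dp = 0.0298*(48/1.6)*0.075*26.65^2/(2*32.174) = 0.7400 lbf/ft^2

0.7400 lbf/ft^2


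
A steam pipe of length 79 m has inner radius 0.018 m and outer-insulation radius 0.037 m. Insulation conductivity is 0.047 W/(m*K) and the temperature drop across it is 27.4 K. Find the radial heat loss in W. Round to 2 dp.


Q = 2*pi*0.047*79*27.4/ln(0.037/0.018) = 887.14 W

887.14 W


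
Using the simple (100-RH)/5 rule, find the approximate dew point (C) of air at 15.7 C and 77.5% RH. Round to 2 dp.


Td = 15.7 - (100-77.5)/5 = 11.20 C

11.20 C


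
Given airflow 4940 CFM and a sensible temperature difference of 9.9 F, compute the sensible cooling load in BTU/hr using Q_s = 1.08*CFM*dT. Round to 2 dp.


Q = 1.08 * 4940 * 9.9 = 52818.48 BTU/hr

52818.48 BTU/hr


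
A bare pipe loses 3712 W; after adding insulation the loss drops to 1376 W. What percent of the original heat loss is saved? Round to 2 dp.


Savings = ((3712-1376)/3712)*100 = 62.93 %

62.93 %


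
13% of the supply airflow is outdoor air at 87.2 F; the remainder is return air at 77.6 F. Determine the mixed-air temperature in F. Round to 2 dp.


T_mix = 0.13*87.2 + 0.87*77.6 = 78.85 F

78.85 F


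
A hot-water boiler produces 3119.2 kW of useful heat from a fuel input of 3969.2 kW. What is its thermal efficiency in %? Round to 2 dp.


eta = (3119.2/3969.2)*100 = 78.59 %

78.59 %


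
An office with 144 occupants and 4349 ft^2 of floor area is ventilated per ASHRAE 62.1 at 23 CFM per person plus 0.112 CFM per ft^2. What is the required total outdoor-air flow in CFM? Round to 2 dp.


Total = 144*23 + 4349*0.112 = 3799.09 CFM

3799.09 CFM


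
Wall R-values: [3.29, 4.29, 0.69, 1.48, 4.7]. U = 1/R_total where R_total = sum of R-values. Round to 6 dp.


R_total = 3.29 + 4.29 + 0.69 + 1.48 + 4.7 = 14.45
U = 1/14.45 = 0.069204

0.069204


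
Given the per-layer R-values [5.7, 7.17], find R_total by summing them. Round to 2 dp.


R_total = 5.7 + 7.17 = 12.87

12.87


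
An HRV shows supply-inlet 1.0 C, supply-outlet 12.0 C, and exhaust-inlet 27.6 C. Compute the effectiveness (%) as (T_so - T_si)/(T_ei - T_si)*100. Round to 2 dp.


eff = (12.0-1.0)/(27.6-1.0)*100 = 41.35 %

41.35 %


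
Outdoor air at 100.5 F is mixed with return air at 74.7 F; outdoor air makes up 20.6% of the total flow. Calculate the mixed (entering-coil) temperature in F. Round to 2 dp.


T_mix = 74.7 + (20.6/100)*(100.5-74.7) = 80.01 F

80.01 F


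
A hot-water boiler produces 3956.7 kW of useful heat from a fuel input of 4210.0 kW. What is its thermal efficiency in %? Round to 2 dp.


eta = (3956.7/4210.0)*100 = 93.98 %

93.98 %


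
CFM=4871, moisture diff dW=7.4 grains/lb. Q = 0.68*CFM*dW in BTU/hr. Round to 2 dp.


Q = 0.68 * 4871 * 7.4 = 24510.87 BTU/hr

24510.87 BTU/hr


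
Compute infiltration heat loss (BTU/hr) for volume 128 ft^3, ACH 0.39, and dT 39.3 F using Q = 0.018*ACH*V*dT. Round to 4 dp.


Q = 0.018 * 0.39 * 128 * 39.3 = 35.3134 BTU/hr

35.3134 BTU/hr


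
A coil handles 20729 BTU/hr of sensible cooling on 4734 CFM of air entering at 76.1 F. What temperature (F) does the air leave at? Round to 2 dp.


dT = 20729/(1.08*4734) = 4.0544
T_leave = 76.1 - 4.0544 = 72.05 F

72.05 F


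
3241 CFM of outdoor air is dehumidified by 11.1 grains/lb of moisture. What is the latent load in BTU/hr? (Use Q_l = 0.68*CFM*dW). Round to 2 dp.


Q = 0.68 * 3241 * 11.1 = 24463.07 BTU/hr

24463.07 BTU/hr


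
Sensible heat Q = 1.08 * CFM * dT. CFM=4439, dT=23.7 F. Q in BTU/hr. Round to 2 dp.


Q = 1.08 * 4439 * 23.7 = 113620.64 BTU/hr

113620.64 BTU/hr


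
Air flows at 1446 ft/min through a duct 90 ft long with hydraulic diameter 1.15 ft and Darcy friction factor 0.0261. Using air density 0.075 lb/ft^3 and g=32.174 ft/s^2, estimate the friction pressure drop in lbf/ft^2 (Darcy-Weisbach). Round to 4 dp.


v_fps = 1446/60 = 24.1 ft/s
dp = 0.0261*(90/1.15)*0.075*24.1^2/(2*32.174) = 1.3828 lbf/ft^2

1.3828 lbf/ft^2


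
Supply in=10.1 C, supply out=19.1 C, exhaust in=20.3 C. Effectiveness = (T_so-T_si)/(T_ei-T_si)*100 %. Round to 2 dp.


eff = (19.1-10.1)/(20.3-10.1)*100 = 88.24 %

88.24 %


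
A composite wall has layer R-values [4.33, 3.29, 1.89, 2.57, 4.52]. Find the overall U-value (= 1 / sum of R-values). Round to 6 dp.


R_total = 4.33 + 3.29 + 1.89 + 2.57 + 4.52 = 16.60
U = 1/16.60 = 0.060241

0.060241


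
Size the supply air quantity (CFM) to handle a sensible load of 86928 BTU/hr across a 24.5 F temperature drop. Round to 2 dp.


CFM = 86928 / (1.08 * 24.5) = 3285.26

3285.26 CFM


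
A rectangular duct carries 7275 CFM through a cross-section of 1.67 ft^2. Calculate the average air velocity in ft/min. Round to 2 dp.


V = 7275 / 1.67 = 4356.29 ft/min

4356.29 ft/min


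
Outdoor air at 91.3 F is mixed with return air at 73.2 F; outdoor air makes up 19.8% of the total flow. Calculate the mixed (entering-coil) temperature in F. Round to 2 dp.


T_mix = 73.2 + (19.8/100)*(91.3-73.2) = 76.78 F

76.78 F


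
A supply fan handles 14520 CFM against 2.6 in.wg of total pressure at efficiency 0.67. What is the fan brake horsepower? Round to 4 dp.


BHP = 14520 * 2.6 / (6356 * 0.67) = 8.8651 hp

8.8651 hp


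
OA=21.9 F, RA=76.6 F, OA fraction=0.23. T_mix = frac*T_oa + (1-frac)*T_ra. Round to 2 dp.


T_mix = 0.23*21.9 + 0.77*76.6 = 64.02 F

64.02 F


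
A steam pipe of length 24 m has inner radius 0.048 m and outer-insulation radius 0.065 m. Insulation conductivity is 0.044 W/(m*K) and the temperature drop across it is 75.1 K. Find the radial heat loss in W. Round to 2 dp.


Q = 2*pi*0.044*24*75.1/ln(0.065/0.048) = 1643.52 W

1643.52 W


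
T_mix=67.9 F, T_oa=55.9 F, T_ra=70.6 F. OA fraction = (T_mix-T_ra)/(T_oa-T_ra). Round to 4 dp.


frac = (67.9 - 70.6) / (55.9 - 70.6) = 0.1837

0.1837


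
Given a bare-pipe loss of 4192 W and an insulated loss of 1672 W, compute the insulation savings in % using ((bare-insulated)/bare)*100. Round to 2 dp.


Savings = ((4192-1672)/4192)*100 = 60.11 %

60.11 %


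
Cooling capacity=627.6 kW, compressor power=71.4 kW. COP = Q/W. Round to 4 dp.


COP = 627.6 / 71.4 = 8.7899

8.7899


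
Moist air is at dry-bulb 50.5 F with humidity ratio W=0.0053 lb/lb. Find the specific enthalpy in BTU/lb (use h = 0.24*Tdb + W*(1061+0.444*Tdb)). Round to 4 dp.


h = 0.24*50.5 + 0.0053*(1061+0.444*50.5) = 17.8621 BTU/lb

17.8621 BTU/lb


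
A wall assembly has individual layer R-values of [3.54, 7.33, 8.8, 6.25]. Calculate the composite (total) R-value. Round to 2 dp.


R_total = 3.54 + 7.33 + 8.8 + 6.25 = 25.92

25.92


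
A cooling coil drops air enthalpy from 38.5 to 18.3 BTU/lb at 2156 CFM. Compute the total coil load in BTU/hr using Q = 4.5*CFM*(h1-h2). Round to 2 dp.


Q = 4.5 * 2156 * (38.5 - 18.3) = 195980.40 BTU/hr

195980.40 BTU/hr


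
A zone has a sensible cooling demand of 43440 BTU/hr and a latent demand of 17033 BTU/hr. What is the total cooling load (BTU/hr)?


Qt = 43440 + 17033 = 60473 BTU/hr

60473 BTU/hr


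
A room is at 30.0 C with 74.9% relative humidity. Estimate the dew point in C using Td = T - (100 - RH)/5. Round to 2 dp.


Td = 30.0 - (100-74.9)/5 = 24.98 C

24.98 C


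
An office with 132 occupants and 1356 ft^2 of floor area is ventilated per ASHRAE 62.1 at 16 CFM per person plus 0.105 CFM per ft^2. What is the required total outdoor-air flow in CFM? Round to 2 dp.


Total = 132*16 + 1356*0.105 = 2254.38 CFM

2254.38 CFM


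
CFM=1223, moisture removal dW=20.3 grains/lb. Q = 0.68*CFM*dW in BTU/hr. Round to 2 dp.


Q = 0.68 * 1223 * 20.3 = 16882.29 BTU/hr

16882.29 BTU/hr


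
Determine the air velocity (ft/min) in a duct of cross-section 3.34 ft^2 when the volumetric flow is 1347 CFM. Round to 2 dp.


V = 1347 / 3.34 = 403.29 ft/min

403.29 ft/min


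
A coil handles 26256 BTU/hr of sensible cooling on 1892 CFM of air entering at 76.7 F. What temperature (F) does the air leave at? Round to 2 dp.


dT = 26256/(1.08*1892) = 12.8494
T_leave = 76.7 - 12.8494 = 63.85 F

63.85 F


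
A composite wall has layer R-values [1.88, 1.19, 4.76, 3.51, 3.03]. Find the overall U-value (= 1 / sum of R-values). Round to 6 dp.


R_total = 1.88 + 1.19 + 4.76 + 3.51 + 3.03 = 14.37
U = 1/14.37 = 0.069589

0.069589


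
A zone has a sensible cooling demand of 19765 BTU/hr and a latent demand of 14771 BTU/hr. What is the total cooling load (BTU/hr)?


Qt = 19765 + 14771 = 34536 BTU/hr

34536 BTU/hr


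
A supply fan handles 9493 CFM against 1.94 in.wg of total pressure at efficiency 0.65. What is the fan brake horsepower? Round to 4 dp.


BHP = 9493 * 1.94 / (6356 * 0.65) = 4.4577 hp

4.4577 hp


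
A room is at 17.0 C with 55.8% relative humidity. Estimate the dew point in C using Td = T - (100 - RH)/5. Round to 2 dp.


Td = 17.0 - (100-55.8)/5 = 8.16 C

8.16 C


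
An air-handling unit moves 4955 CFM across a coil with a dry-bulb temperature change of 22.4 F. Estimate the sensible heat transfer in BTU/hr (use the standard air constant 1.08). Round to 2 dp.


Q = 1.08 * 4955 * 22.4 = 119871.36 BTU/hr

119871.36 BTU/hr


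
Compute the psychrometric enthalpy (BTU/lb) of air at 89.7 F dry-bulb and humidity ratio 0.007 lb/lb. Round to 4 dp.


h = 0.24*89.7 + 0.007*(1061+0.444*89.7) = 29.2338 BTU/lb

29.2338 BTU/lb


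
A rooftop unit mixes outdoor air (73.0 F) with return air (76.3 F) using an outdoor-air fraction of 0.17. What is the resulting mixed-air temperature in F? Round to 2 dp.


T_mix = 0.17*73.0 + 0.83*76.3 = 75.74 F

75.74 F


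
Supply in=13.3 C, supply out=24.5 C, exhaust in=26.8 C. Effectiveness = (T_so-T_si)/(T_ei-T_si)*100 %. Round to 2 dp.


eff = (24.5-13.3)/(26.8-13.3)*100 = 82.96 %

82.96 %


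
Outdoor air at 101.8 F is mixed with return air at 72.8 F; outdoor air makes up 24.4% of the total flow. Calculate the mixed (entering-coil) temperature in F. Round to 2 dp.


T_mix = 72.8 + (24.4/100)*(101.8-72.8) = 79.88 F

79.88 F


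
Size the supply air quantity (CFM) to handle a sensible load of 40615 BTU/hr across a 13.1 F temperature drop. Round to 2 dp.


CFM = 40615 / (1.08 * 13.1) = 2870.72

2870.72 CFM


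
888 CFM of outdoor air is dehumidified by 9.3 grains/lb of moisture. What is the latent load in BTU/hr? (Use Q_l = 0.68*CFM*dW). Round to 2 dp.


Q = 0.68 * 888 * 9.3 = 5615.71 BTU/hr

5615.71 BTU/hr


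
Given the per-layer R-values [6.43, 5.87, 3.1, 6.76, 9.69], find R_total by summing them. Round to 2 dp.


R_total = 6.43 + 5.87 + 3.1 + 6.76 + 9.69 = 31.85

31.85


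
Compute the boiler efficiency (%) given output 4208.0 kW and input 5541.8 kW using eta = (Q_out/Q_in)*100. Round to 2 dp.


eta = (4208.0/5541.8)*100 = 75.93 %

75.93 %


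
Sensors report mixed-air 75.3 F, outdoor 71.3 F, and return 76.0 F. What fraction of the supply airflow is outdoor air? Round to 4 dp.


frac = (75.3 - 76.0) / (71.3 - 76.0) = 0.1489

0.1489


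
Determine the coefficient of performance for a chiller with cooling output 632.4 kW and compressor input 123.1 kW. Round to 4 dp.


COP = 632.4 / 123.1 = 5.1373

5.1373


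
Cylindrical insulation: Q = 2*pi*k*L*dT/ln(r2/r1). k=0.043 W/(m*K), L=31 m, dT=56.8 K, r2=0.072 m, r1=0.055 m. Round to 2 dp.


Q = 2*pi*0.043*31*56.8/ln(0.072/0.055) = 1766.32 W

1766.32 W


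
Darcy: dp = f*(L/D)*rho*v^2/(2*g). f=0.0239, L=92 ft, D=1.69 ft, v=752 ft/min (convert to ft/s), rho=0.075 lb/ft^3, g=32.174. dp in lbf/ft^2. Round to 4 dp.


v_fps = 752/60 = 12.5333 ft/s
dp = 0.0239*(92/1.69)*0.075*12.5333^2/(2*32.174) = 0.2382 lbf/ft^2

0.2382 lbf/ft^2


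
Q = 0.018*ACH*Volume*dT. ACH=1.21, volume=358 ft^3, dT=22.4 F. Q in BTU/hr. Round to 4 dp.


Q = 0.018 * 1.21 * 358 * 22.4 = 174.6582 BTU/hr

174.6582 BTU/hr


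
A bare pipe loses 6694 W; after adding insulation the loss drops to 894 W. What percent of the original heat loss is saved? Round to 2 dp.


Savings = ((6694-894)/6694)*100 = 86.64 %

86.64 %


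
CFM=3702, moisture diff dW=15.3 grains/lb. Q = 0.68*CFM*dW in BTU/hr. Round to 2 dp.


Q = 0.68 * 3702 * 15.3 = 38515.61 BTU/hr

38515.61 BTU/hr


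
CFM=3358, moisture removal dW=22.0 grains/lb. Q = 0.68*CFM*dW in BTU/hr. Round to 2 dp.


Q = 0.68 * 3358 * 22.0 = 50235.68 BTU/hr

50235.68 BTU/hr


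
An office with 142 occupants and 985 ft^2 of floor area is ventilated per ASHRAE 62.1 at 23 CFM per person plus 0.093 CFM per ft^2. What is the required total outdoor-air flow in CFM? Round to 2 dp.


Total = 142*23 + 985*0.093 = 3357.61 CFM

3357.61 CFM


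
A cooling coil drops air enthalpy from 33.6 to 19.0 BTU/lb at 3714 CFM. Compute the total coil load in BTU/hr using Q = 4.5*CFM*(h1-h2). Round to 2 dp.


Q = 4.5 * 3714 * (33.6 - 19.0) = 244009.80 BTU/hr

244009.80 BTU/hr


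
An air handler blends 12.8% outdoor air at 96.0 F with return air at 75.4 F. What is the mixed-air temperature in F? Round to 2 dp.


T_mix = 75.4 + (12.8/100)*(96.0-75.4) = 78.04 F

78.04 F


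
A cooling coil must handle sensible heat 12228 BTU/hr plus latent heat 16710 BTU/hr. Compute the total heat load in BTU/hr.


Qt = 12228 + 16710 = 28938 BTU/hr

28938 BTU/hr


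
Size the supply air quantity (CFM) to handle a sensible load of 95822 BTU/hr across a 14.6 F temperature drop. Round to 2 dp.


CFM = 95822 / (1.08 * 14.6) = 6076.99

6076.99 CFM


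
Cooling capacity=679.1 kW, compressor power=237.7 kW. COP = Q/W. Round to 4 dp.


COP = 679.1 / 237.7 = 2.8570

2.8570


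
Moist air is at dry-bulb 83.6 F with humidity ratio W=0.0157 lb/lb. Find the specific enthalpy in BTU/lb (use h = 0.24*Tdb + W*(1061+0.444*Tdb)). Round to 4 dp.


h = 0.24*83.6 + 0.0157*(1061+0.444*83.6) = 37.3045 BTU/lb

37.3045 BTU/lb


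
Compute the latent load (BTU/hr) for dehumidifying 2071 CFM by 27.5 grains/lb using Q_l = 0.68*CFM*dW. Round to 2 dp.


Q = 0.68 * 2071 * 27.5 = 38727.70 BTU/hr

38727.70 BTU/hr


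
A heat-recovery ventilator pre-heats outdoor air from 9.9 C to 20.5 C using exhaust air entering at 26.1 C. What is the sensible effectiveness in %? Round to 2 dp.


eff = (20.5-9.9)/(26.1-9.9)*100 = 65.43 %

65.43 %


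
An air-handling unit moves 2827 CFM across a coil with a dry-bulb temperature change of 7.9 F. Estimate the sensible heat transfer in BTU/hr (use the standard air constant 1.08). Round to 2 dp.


Q = 1.08 * 2827 * 7.9 = 24119.96 BTU/hr

24119.96 BTU/hr


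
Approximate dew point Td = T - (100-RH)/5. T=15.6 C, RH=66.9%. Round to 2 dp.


Td = 15.6 - (100-66.9)/5 = 8.98 C

8.98 C


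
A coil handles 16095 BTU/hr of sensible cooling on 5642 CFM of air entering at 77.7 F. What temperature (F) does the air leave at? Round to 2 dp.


dT = 16095/(1.08*5642) = 2.6414
T_leave = 77.7 - 2.6414 = 75.06 F

75.06 F


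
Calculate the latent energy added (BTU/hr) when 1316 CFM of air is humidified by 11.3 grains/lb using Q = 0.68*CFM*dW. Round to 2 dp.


Q = 0.68 * 1316 * 11.3 = 10112.14 BTU/hr

10112.14 BTU/hr


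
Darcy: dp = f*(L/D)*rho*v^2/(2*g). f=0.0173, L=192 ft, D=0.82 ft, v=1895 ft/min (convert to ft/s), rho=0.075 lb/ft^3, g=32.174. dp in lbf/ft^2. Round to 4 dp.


v_fps = 1895/60 = 31.5833 ft/s
dp = 0.0173*(192/0.82)*0.075*31.5833^2/(2*32.174) = 4.7095 lbf/ft^2

4.7095 lbf/ft^2


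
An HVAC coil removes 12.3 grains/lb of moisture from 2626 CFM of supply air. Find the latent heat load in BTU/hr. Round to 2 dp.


Q = 0.68 * 2626 * 12.3 = 21963.86 BTU/hr

21963.86 BTU/hr


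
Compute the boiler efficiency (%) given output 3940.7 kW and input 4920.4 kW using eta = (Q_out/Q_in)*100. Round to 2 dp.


eta = (3940.7/4920.4)*100 = 80.09 %

80.09 %


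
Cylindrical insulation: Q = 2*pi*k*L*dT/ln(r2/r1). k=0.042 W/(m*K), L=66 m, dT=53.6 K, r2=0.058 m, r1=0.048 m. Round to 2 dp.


Q = 2*pi*0.042*66*53.6/ln(0.058/0.048) = 4933.10 W

4933.10 W


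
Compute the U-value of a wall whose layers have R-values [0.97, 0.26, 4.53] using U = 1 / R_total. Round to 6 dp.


R_total = 0.97 + 0.26 + 4.53 = 5.76
U = 1/5.76 = 0.173611

0.173611


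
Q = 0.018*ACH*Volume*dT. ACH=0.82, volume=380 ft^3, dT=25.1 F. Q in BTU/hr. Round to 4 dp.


Q = 0.018 * 0.82 * 380 * 25.1 = 140.7809 BTU/hr

140.7809 BTU/hr


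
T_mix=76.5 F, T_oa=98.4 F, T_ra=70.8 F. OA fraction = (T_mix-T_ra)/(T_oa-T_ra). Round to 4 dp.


frac = (76.5 - 70.8) / (98.4 - 70.8) = 0.2065

0.2065


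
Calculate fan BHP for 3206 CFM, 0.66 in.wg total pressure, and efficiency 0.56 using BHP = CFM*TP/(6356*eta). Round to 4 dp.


BHP = 3206 * 0.66 / (6356 * 0.56) = 0.5945 hp

0.5945 hp


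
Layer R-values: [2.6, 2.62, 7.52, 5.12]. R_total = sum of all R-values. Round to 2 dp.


R_total = 2.6 + 2.62 + 7.52 + 5.12 = 17.86

17.86


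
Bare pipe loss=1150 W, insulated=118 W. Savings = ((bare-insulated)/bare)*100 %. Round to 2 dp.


Savings = ((1150-118)/1150)*100 = 89.74 %

89.74 %


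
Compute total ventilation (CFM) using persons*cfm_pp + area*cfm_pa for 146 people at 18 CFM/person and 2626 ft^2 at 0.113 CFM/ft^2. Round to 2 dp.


Total = 146*18 + 2626*0.113 = 2924.74 CFM

2924.74 CFM


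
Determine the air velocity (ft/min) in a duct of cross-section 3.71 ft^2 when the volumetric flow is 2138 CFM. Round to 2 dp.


V = 2138 / 3.71 = 576.28 ft/min

576.28 ft/min


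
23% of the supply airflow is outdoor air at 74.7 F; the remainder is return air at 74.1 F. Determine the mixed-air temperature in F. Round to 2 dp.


T_mix = 0.23*74.7 + 0.77*74.1 = 74.24 F

74.24 F


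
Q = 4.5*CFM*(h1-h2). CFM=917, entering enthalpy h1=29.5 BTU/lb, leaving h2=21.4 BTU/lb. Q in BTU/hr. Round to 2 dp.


Q = 4.5 * 917 * (29.5 - 21.4) = 33424.65 BTU/hr

33424.65 BTU/hr


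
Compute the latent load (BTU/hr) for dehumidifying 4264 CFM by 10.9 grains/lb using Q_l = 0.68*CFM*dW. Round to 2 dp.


Q = 0.68 * 4264 * 10.9 = 31604.77 BTU/hr

31604.77 BTU/hr


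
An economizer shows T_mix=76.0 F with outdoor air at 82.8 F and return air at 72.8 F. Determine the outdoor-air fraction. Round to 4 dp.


frac = (76.0 - 72.8) / (82.8 - 72.8) = 0.3200

0.3200


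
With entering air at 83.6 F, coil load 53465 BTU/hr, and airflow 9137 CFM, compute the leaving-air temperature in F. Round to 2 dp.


dT = 53465/(1.08*9137) = 5.4180
T_leave = 83.6 - 5.4180 = 78.18 F

78.18 F


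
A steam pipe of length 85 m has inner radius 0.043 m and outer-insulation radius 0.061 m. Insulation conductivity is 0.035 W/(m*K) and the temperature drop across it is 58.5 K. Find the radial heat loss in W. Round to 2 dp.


Q = 2*pi*0.035*85*58.5/ln(0.061/0.043) = 3127.23 W

3127.23 W


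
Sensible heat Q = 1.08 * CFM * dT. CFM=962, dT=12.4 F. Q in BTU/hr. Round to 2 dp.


Q = 1.08 * 962 * 12.4 = 12883.10 BTU/hr

12883.10 BTU/hr


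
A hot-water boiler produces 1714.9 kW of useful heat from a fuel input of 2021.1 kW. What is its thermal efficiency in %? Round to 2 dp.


eta = (1714.9/2021.1)*100 = 84.85 %

84.85 %


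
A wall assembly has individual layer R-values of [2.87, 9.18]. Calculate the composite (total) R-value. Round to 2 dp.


R_total = 2.87 + 9.18 = 12.05

12.05


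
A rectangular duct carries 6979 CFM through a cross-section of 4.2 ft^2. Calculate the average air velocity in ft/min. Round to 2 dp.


V = 6979 / 4.2 = 1661.67 ft/min

1661.67 ft/min


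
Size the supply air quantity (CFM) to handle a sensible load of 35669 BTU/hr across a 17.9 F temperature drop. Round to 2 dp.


CFM = 35669 / (1.08 * 17.9) = 1845.08

1845.08 CFM


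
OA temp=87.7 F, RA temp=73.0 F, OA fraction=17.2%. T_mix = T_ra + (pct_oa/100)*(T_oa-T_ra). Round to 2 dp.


T_mix = 73.0 + (17.2/100)*(87.7-73.0) = 75.53 F

75.53 F


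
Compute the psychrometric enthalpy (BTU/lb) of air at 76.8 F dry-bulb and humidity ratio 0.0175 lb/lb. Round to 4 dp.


h = 0.24*76.8 + 0.0175*(1061+0.444*76.8) = 37.5962 BTU/lb

37.5962 BTU/lb


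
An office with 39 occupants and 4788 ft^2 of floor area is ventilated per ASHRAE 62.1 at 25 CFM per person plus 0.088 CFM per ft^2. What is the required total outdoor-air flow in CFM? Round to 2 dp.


Total = 39*25 + 4788*0.088 = 1396.34 CFM

1396.34 CFM


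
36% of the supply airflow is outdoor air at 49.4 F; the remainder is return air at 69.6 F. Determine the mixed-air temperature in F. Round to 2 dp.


T_mix = 0.36*49.4 + 0.64*69.6 = 62.33 F

62.33 F


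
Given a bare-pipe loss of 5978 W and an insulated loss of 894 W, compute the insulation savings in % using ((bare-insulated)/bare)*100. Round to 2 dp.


Savings = ((5978-894)/5978)*100 = 85.05 %

85.05 %


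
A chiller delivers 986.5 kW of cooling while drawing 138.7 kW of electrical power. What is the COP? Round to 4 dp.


COP = 986.5 / 138.7 = 7.1125

7.1125


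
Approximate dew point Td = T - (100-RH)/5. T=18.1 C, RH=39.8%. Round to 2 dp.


Td = 18.1 - (100-39.8)/5 = 6.06 C

6.06 C


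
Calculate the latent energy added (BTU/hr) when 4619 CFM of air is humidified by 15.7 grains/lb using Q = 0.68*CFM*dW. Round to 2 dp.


Q = 0.68 * 4619 * 15.7 = 49312.44 BTU/hr

49312.44 BTU/hr


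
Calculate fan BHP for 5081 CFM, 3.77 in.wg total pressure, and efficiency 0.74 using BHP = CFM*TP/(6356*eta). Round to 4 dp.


BHP = 5081 * 3.77 / (6356 * 0.74) = 4.0726 hp

4.0726 hp


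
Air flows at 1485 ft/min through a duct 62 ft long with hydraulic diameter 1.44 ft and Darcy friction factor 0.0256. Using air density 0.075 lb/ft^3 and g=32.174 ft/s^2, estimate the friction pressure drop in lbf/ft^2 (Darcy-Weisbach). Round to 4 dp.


v_fps = 1485/60 = 24.75 ft/s
dp = 0.0256*(62/1.44)*0.075*24.75^2/(2*32.174) = 0.7869 lbf/ft^2

0.7869 lbf/ft^2


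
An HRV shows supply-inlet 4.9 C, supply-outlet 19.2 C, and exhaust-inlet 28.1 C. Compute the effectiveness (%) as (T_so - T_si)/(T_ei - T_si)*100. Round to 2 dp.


eff = (19.2-4.9)/(28.1-4.9)*100 = 61.64 %

61.64 %


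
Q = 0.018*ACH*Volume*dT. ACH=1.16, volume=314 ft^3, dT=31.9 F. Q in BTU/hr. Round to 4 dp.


Q = 0.018 * 1.16 * 314 * 31.9 = 209.1466 BTU/hr

209.1466 BTU/hr


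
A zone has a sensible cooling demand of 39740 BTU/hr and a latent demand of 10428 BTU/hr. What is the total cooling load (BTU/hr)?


Qt = 39740 + 10428 = 50168 BTU/hr

50168 BTU/hr


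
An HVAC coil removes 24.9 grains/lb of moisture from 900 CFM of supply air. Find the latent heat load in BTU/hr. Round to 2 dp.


Q = 0.68 * 900 * 24.9 = 15238.80 BTU/hr

15238.80 BTU/hr


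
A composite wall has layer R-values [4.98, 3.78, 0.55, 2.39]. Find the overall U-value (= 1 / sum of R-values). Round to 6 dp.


R_total = 4.98 + 3.78 + 0.55 + 2.39 = 11.70
U = 1/11.70 = 0.085470

0.085470


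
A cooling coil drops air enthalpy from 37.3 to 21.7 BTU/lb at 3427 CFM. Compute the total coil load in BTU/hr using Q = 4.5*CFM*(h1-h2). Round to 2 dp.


Q = 4.5 * 3427 * (37.3 - 21.7) = 240575.40 BTU/hr

240575.40 BTU/hr


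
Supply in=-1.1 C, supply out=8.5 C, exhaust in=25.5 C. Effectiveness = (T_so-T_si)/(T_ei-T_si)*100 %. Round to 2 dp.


eff = (8.5-(-1.1))/(25.5-(-1.1))*100 = 36.09 %

36.09 %


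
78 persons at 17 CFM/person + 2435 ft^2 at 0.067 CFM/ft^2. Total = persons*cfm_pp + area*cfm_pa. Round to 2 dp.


Total = 78*17 + 2435*0.067 = 1489.15 CFM

1489.15 CFM


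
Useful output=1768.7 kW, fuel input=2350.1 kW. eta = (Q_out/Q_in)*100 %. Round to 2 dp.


eta = (1768.7/2350.1)*100 = 75.26 %

75.26 %


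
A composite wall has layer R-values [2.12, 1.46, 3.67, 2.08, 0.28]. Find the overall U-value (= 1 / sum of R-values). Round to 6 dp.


R_total = 2.12 + 1.46 + 3.67 + 2.08 + 0.28 = 9.61
U = 1/9.61 = 0.104058

0.104058


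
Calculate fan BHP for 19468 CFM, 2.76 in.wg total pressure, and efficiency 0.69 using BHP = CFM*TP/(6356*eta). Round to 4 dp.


BHP = 19468 * 2.76 / (6356 * 0.69) = 12.2517 hp

12.2517 hp


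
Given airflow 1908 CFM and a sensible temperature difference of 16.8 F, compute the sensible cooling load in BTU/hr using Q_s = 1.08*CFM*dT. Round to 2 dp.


Q = 1.08 * 1908 * 16.8 = 34618.75 BTU/hr

34618.75 BTU/hr


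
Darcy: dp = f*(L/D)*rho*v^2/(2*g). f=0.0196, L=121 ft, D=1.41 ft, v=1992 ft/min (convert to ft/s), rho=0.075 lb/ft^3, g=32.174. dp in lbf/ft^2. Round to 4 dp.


v_fps = 1992/60 = 33.2 ft/s
dp = 0.0196*(121/1.41)*0.075*33.2^2/(2*32.174) = 2.1609 lbf/ft^2

2.1609 lbf/ft^2


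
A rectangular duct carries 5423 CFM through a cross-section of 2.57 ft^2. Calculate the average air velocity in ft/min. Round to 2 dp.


V = 5423 / 2.57 = 2110.12 ft/min

2110.12 ft/min


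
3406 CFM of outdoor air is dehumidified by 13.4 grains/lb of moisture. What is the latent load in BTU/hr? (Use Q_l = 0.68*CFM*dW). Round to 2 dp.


Q = 0.68 * 3406 * 13.4 = 31035.47 BTU/hr

31035.47 BTU/hr


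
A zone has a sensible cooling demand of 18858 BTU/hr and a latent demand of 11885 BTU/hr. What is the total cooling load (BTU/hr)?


Qt = 18858 + 11885 = 30743 BTU/hr

30743 BTU/hr


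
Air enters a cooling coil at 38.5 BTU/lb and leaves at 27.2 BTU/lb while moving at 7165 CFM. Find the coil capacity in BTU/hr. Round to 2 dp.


Q = 4.5 * 7165 * (38.5 - 27.2) = 364340.25 BTU/hr

364340.25 BTU/hr


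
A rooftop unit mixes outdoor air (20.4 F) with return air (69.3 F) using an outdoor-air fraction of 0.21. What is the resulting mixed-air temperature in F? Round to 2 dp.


T_mix = 0.21*20.4 + 0.79*69.3 = 59.03 F

59.03 F


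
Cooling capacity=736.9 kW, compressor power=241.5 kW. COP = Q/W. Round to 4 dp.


COP = 736.9 / 241.5 = 3.0513

3.0513


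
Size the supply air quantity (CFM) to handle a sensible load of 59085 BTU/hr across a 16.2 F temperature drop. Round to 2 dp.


CFM = 59085 / (1.08 * 16.2) = 3377.06

3377.06 CFM


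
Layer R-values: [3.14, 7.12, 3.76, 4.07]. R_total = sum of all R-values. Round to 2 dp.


R_total = 3.14 + 7.12 + 3.76 + 4.07 = 18.09

18.09


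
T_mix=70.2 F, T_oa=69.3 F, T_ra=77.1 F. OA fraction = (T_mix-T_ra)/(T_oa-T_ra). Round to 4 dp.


frac = (70.2 - 77.1) / (69.3 - 77.1) = 0.8846

0.8846


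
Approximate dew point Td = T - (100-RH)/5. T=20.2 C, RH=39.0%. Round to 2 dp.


Td = 20.2 - (100-39.0)/5 = 8.00 C

8.00 C


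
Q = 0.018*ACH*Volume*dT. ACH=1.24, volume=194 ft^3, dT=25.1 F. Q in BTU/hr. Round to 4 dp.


Q = 0.018 * 1.24 * 194 * 25.1 = 108.6850 BTU/hr

108.6850 BTU/hr


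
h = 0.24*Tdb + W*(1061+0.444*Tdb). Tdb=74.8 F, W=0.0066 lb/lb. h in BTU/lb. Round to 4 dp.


h = 0.24*74.8 + 0.0066*(1061+0.444*74.8) = 25.1738 BTU/lb

25.1738 BTU/lb


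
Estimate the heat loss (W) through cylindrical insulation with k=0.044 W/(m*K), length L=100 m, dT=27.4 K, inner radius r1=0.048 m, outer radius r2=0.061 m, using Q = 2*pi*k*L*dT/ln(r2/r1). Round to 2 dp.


Q = 2*pi*0.044*100*27.4/ln(0.061/0.048) = 3160.56 W

3160.56 W


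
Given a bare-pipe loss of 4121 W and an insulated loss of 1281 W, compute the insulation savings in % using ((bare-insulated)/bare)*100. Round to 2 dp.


Savings = ((4121-1281)/4121)*100 = 68.92 %

68.92 %


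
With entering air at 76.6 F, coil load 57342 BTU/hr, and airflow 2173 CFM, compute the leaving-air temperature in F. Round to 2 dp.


dT = 57342/(1.08*2173) = 24.4337
T_leave = 76.6 - 24.4337 = 52.17 F

52.17 F


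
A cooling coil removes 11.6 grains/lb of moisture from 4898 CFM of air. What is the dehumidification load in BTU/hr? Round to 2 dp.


Q = 0.68 * 4898 * 11.6 = 38635.42 BTU/hr

38635.42 BTU/hr


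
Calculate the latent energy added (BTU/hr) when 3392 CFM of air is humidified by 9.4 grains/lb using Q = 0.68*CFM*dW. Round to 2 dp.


Q = 0.68 * 3392 * 9.4 = 21681.66 BTU/hr

21681.66 BTU/hr


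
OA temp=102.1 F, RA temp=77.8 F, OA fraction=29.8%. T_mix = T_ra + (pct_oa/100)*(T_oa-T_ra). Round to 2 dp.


T_mix = 77.8 + (29.8/100)*(102.1-77.8) = 85.04 F

85.04 F


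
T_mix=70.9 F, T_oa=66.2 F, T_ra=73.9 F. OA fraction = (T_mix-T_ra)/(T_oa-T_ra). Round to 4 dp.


frac = (70.9 - 73.9) / (66.2 - 73.9) = 0.3896

0.3896


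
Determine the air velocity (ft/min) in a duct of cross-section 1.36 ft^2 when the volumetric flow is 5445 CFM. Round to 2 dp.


V = 5445 / 1.36 = 4003.68 ft/min

4003.68 ft/min


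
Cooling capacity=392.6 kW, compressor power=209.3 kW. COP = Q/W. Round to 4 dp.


COP = 392.6 / 209.3 = 1.8758

1.8758


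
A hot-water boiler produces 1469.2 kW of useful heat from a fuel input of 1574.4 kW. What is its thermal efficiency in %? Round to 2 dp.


eta = (1469.2/1574.4)*100 = 93.32 %

93.32 %


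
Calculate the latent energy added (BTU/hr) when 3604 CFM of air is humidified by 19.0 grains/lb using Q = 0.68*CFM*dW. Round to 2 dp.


Q = 0.68 * 3604 * 19.0 = 46563.68 BTU/hr

46563.68 BTU/hr


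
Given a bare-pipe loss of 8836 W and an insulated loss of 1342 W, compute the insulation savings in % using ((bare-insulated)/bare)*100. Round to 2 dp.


Savings = ((8836-1342)/8836)*100 = 84.81 %

84.81 %


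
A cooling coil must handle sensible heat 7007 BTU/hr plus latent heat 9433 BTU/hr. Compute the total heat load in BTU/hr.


Qt = 7007 + 9433 = 16440 BTU/hr

16440 BTU/hr


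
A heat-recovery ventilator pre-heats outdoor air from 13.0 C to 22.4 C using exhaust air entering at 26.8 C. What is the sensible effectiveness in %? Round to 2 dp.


eff = (22.4-13.0)/(26.8-13.0)*100 = 68.12 %

68.12 %


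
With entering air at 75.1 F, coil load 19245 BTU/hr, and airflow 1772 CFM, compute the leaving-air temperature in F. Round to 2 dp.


dT = 19245/(1.08*1772) = 10.0561
T_leave = 75.1 - 10.0561 = 65.04 F

65.04 F


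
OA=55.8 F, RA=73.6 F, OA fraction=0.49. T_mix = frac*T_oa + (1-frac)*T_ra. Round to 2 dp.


T_mix = 0.49*55.8 + 0.51*73.6 = 64.88 F

64.88 F


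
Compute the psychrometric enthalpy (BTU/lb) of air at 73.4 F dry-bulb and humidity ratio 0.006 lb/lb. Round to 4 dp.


h = 0.24*73.4 + 0.006*(1061+0.444*73.4) = 24.1775 BTU/lb

24.1775 BTU/lb


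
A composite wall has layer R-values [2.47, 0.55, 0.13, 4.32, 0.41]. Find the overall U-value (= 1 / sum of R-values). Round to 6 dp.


R_total = 2.47 + 0.55 + 0.13 + 4.32 + 0.41 = 7.88
U = 1/7.88 = 0.126904

0.126904


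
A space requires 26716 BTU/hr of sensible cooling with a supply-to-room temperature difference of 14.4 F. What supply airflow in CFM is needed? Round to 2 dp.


CFM = 26716 / (1.08 * 14.4) = 1717.85

1717.85 CFM


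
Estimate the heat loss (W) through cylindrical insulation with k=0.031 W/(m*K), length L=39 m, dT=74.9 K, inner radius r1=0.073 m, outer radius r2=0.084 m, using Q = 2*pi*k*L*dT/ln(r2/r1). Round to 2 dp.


Q = 2*pi*0.031*39*74.9/ln(0.084/0.073) = 4053.71 W

4053.71 W


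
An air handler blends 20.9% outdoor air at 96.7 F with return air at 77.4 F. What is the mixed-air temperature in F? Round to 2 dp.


T_mix = 77.4 + (20.9/100)*(96.7-77.4) = 81.43 F

81.43 F


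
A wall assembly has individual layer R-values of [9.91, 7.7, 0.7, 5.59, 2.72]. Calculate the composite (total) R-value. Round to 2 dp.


R_total = 9.91 + 7.7 + 0.7 + 5.59 + 2.72 = 26.62

26.62


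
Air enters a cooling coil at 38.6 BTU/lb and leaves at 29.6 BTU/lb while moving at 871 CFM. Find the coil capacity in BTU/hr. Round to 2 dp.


Q = 4.5 * 871 * (38.6 - 29.6) = 35275.50 BTU/hr

35275.50 BTU/hr


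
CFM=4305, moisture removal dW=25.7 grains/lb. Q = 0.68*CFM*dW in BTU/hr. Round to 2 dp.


Q = 0.68 * 4305 * 25.7 = 75234.18 BTU/hr

75234.18 BTU/hr


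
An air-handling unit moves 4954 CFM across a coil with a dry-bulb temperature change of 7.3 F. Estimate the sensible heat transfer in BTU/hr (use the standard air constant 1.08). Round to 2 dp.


Q = 1.08 * 4954 * 7.3 = 39057.34 BTU/hr

39057.34 BTU/hr
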